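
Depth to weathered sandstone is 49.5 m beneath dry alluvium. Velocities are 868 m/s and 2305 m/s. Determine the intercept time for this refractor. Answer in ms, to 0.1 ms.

tᵢ = 2h·√(V₂²−V₁²)/(V₁V₂).
√(V₂²−V₁²) = √(2305²−868²) = 2135.3 m/s.
tᵢ = 2·49.5·2135.3/(868·2305) = 0.10566 s.

105.7 ms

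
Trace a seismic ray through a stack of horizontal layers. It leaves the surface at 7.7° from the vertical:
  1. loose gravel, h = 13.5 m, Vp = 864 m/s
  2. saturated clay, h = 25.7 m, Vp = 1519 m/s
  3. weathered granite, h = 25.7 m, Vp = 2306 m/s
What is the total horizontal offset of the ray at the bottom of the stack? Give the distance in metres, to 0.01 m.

Ray parameter p = sin 7.7° / 864 m/s = 1.5508e-04 s/m.
Layer 1: θ = 7.70°; offset = 13.5·tan 7.70° = 1.8253 m.
Layer 2: sin θ = p·1519 = 0.2356 → θ = 13.62°; offset = 25.7·tan 13.62° = 6.2292 m.
Layer 3: sin θ = p·2306 = 0.3576 → θ = 20.95°; offset = 25.7·tan 20.95° = 9.8413 m.
Summing the layer offsets gives 17.8958 m.

17.90 m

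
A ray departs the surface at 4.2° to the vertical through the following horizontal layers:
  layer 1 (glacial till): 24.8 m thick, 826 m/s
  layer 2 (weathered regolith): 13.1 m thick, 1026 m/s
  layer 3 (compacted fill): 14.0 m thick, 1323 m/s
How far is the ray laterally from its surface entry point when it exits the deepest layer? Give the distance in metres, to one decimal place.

4.7 m

Ray parameter p = sin 4.2° / 826 m/s = 8.8666e-05 s/m.
Layer 1: θ = 4.20°; offset = 24.8·tan 4.20° = 1.821 m.
Layer 2: sin θ = p·1026 = 0.0910 → θ = 5.22°; offset = 13.1·tan 5.22° = 1.197 m.
Layer 3: sin θ = p·1323 = 0.1173 → θ = 6.74°; offset = 14.0·tan 6.74° = 1.654 m.
Σ offsets = 4.672 m.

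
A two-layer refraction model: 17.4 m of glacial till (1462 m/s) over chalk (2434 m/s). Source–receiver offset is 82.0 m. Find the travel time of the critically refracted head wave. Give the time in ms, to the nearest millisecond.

53 ms

t = x/V₂ + 2h·√(V₂²−V₁²)/(V₁V₂).
√(V₂²−V₁²) = √(2434²−1462²) = 1946.0 m/s; delay term = 2·17.4·1946.0/(1462·2434) = 0.01903 s.
t = 82.0/2434 + 0.01903 = 0.05272 s.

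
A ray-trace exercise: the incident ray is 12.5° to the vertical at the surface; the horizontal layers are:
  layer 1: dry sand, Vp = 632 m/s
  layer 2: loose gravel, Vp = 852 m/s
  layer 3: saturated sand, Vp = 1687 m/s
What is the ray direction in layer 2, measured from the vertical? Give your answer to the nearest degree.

Ray parameter p = sin 12.5° / 632 = 3.4247e-04 s/m.
sin θ_2 = p·V_2 = 3.4247e-04 × 852 = 0.2918.
θ_2 = 16.96° from the vertical.

17°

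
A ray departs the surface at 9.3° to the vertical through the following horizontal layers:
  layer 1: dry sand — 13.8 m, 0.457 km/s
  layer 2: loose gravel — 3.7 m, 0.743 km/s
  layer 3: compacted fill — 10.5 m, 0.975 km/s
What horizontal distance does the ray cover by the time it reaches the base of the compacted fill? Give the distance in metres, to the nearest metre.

Apply Snell's law at each interface; in layer i the horizontal offset is hᵢ·tan θᵢ.
Layer 1: θ = 9.30°; offset = 13.8·tan 9.30° = 2.260 m.
Layer 2: sin θ = 0.743·sin 9.3°/0.457 = 0.2627, θ = 15.23°; offset = 3.7·tan 15.23° = 1.008 m.
Layer 3: sin θ = 0.975·sin 9.3°/0.457 = 0.3448, θ = 20.17°; offset = 10.5·tan 20.17° = 3.857 m.
Σ offsets = 7.124 m.

7 m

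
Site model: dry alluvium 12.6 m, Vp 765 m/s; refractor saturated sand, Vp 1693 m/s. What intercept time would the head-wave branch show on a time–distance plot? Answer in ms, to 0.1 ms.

29.4 ms

θ_c = arcsin(V₁/V₂) = arcsin(765/1693) = 26.86°; cos θ_c = 0.8921.
tᵢ = 2h·cos θ_c / V₁ = 2·12.6·0.8921 / 765 = 0.02939 s.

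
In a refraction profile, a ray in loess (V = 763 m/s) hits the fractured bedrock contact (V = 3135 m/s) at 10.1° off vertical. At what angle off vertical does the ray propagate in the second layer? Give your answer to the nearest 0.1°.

46.1°

Snell's law: sin θ₂ = (V₂/V₁)·sin θ₁ = (3135/763)·sin 10.1° = 0.7205.
θ₂ = sin⁻¹(0.7205) = 46.10° (from vertical).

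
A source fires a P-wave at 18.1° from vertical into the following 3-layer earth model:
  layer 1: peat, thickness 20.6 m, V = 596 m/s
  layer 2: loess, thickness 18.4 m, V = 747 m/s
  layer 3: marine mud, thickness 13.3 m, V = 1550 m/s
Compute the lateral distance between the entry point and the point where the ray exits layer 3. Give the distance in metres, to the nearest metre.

33 m

Apply Snell's law at each interface; in layer i the horizontal offset is hᵢ·tan θᵢ.
Layer 1: θ = 18.10°; offset = 20.6·tan 18.10° = 6.733 m.
Layer 2: sin θ = 747·sin 18.1°/596 = 0.3894, θ = 22.92°; offset = 18.4·tan 22.92° = 7.779 m.
Layer 3: sin θ = 1550·sin 18.1°/596 = 0.8080, θ = 53.90°; offset = 13.3·tan 53.90° = 18.237 m.
Summing the layer offsets gives 32.749 m.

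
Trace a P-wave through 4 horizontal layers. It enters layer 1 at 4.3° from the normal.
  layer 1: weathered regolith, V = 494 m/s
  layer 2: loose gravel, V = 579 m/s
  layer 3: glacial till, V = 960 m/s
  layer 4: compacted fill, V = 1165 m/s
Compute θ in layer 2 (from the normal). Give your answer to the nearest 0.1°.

Snell's law across each interface conserves sin θ / V, so sin θ_2 = V_2·sin θ₁/V₁.
sin θ_2 = 579 × sin 4.3° / 494 = 0.0879.
θ_2 = arcsin 0.0879 = 5.04°.

5.0°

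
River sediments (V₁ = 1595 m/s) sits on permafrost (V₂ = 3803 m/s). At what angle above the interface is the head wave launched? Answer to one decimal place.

At critical incidence the refracted ray runs along the interface (θ₂ = 90°), so sin θ_c = V₁/V₂.
θ_c = arcsin(1595/3803) = arcsin 0.4194 = 24.80°.
Measured from the interface: 90° − 24.80° = 65.20°.

65.2°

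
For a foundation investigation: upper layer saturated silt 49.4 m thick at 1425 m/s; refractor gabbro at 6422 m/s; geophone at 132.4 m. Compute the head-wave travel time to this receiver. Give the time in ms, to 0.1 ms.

88.2 ms

t = x/V₂ + 2h·√(V₂²−V₁²)/(V₁V₂).
√(V₂²−V₁²) = √(6422²−1425²) = 6261.9 m/s; delay term = 2·49.4·6261.9/(1425·6422) = 0.06760 s.
t = 132.4/6422 + 0.06760 = 0.08822 s.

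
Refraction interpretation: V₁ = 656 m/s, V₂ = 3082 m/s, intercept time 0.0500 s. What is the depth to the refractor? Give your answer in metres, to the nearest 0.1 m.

h = tᵢ·V₁·V₂ / (2·√(V₂²−V₁²)).
√(V₂²−V₁²) = √(3082² − 656²) = 3011.4 m/s.
h = 0.05 s × 656 × 3082 / (2 × 3011.4) = 16.78 m.

16.8 m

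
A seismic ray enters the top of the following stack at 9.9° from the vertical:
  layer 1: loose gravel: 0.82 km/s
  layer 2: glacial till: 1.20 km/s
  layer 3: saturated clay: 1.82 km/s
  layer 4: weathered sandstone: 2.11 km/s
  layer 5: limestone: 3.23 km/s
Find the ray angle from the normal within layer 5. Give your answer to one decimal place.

Ray parameter p = sin 9.9° / 0.82 = 2.0967e-01 s/km.
sin θ_5 = p·V_5 = 2.0967e-01 × 3.23 = 0.6772.
θ_5 = 42.63° from the vertical.

42.6°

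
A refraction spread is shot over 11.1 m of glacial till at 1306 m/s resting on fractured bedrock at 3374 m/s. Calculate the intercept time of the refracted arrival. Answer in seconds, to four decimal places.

tᵢ = 2h·√(V₂²−V₁²)/(V₁V₂).
√(V₂²−V₁²) = √(3374²−1306²) = 3111.0 m/s.
tᵢ = 2·11.1·3111.0/(1306·3374) = 0.01567 s.

0.0157 s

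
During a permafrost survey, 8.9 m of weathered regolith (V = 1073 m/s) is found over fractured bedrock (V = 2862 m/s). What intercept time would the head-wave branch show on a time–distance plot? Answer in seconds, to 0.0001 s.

0.0154 s

θ_c = arcsin(V₁/V₂) = arcsin(1073/2862) = 22.02°; cos θ_c = 0.9271.
tᵢ = 2h·cos θ_c / V₁ = 2·8.9·0.9271 / 1073 = 0.01538 s.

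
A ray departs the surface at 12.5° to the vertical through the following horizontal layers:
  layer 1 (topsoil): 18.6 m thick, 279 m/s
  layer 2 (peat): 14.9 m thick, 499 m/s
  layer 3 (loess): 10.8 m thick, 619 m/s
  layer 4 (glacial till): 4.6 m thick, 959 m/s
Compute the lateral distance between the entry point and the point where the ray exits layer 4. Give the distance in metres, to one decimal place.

21.4 m

Apply Snell's law at each interface; in layer i the horizontal offset is hᵢ·tan θᵢ.
Layer 1: θ = 12.50°; offset = 18.6·tan 12.50° = 4.124 m.
Layer 2: sin θ = 499·sin 12.5°/279 = 0.3871, θ = 22.77°; offset = 14.9·tan 22.77° = 6.256 m.
Layer 3: sin θ = 619·sin 12.5°/279 = 0.4802, θ = 28.70°; offset = 10.8·tan 28.70° = 5.912 m.
Layer 4: sin θ = 959·sin 12.5°/279 = 0.7440, θ = 48.07°; offset = 4.6·tan 48.07° = 5.121 m.
Total horizontal offset = 21.413 m.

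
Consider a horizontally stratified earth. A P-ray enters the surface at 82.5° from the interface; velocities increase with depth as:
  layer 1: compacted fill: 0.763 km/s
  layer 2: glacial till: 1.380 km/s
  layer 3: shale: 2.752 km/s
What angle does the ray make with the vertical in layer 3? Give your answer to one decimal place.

28.1°

From the normal: θ₁ = 90° − 82.5° = 7.5°.
Snell's law across each interface conserves sin θ / V, so sin θ_3 = V_3·sin θ₁/V₁.
sin θ_3 = 2.752 × sin 7.5° / 0.763 = 0.4708.
θ_3 = 28.09° from the vertical.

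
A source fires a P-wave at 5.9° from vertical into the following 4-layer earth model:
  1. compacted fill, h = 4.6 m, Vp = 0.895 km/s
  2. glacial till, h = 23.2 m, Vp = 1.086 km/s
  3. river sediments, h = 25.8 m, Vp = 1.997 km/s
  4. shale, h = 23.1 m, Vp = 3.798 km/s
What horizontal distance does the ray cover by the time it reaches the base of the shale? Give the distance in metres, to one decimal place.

20.7 m

Ray parameter p = sin 5.9° / 0.895 km/s = 1.1485e-01 s/km.
Layer 1: θ = 5.90°; offset = 4.6·tan 5.90° = 0.475 m.
Layer 2: sin θ = p·1.086 = 0.1247 → θ = 7.17°; offset = 23.2·tan 7.17° = 2.916 m.
Layer 3: sin θ = p·1.997 = 0.2294 → θ = 13.26°; offset = 25.8·tan 13.26° = 6.080 m.
Layer 4: sin θ = p·3.798 = 0.4362 → θ = 25.86°; offset = 23.1·tan 25.86° = 11.198 m.
Summing the layer offsets gives 20.669 m.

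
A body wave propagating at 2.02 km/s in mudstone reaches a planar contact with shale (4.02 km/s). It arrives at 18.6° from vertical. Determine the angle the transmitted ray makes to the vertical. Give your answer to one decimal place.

sin θ₁/V₁ = sin θ₂/V₂ ⇒ sin θ₂ = 4.02·sin 18.6°/2.02 = 4.02·0.3190/2.02 = 0.6348.
θ₂ = sin⁻¹(0.6348) = 39.40° (from vertical).

39.4°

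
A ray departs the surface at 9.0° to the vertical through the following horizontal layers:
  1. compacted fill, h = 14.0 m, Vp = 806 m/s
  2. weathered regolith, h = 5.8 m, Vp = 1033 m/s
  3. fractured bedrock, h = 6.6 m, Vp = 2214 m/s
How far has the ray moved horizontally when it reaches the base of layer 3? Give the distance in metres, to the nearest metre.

Ray parameter p = sin 9.0° / 806 m/s = 1.9409e-04 s/m.
Layer 1: θ = 9.00°; offset = 14.0·tan 9.00° = 2.217 m.
Layer 2: sin θ = p·1033 = 0.2005 → θ = 11.57°; offset = 5.8·tan 11.57° = 1.187 m.
Layer 3: sin θ = p·2214 = 0.4297 → θ = 25.45°; offset = 6.6·tan 25.45° = 3.141 m.
Total horizontal offset = 6.545 m.

7 m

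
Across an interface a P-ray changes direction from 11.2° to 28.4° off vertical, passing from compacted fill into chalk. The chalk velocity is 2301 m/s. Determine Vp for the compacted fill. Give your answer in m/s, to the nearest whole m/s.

940 m/s

Snell's law: sin 11.2°/V₁ = sin 28.4°/V₂.
V₁ = V₂·sin 11.2°/sin 28.4° = 2301 × 0.4084 = 939.68 m/s.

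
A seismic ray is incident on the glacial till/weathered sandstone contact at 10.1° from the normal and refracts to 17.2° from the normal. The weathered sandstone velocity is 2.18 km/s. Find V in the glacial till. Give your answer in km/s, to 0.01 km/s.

1.29 km/s

Snell's law: sin 10.1°/V₁ = sin 17.2°/V₂.
V₁ = V₂·sin 10.1°/sin 17.2° = 2.18 × 0.5930 = 1.29 km/s.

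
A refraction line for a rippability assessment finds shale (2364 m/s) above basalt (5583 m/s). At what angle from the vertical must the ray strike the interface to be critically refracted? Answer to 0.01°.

25.05°

Critical incidence: sin θ_c = V₁/V₂ = 2364/5583 = 0.4234.
θ_c = arcsin 0.4234 = 25.05°.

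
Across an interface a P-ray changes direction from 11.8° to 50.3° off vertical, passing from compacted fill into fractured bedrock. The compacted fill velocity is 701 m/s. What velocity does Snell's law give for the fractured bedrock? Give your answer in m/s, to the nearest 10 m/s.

2640 m/s

sin 11.8° = 0.2045; sin 50.3° = 0.7694.
V₂ = V₁·(sin θ₂/sin θ₁) = 701·(0.7694/0.2045) = 2637.45 m/s.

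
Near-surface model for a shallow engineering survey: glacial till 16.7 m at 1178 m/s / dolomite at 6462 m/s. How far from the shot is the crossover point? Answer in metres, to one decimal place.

40.2 m

θ_c = arcsin(1178/6462) = 10.50°, so cos θ_c = 0.9832 and tᵢ = 2h cos θ_c/V₁ = 0.0279 s.
At crossover x/V₁ = x/V₂ + tᵢ ⇒ x = tᵢ/(1/V₁ − 1/V₂) = 0.02788/(8.4890e-04 − 1.5475e-04) = 40.16 m.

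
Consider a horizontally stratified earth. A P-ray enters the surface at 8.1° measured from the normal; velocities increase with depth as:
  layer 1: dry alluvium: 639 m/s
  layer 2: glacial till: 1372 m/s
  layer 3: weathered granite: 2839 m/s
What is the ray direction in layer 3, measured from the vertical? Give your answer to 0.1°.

Ray parameter p = sin 8.1° / 639 = 2.2050e-04 s/m.
sin θ_3 = p·V_3 = 2.2050e-04 × 2839 = 0.6260.
θ_3 = arcsin 0.6260 = 38.76°.

38.8°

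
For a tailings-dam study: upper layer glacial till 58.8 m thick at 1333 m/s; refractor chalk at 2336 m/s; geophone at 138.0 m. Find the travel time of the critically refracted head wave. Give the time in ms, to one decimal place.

t = x/V₂ + 2h·√(V₂²−V₁²)/(V₁V₂).
√(V₂²−V₁²) = √(2336²−1333²) = 1918.3 m/s; delay term = 2·58.8·1918.3/(1333·2336) = 0.07245 s.
t = 138.0/2336 + 0.07245 = 0.13152 s.

131.5 ms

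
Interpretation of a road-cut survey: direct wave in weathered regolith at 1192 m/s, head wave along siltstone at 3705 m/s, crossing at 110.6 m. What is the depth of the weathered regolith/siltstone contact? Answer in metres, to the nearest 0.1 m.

39.6 m

x_cross = 2h·√((V₂+V₁)/(V₂−V₁)) → h = x_cross / (2·√((V₂+V₁)/(V₂−V₁))).
√((V₂+V₁)/(V₂−V₁)) = √((3705+1192)/(3705−1192)) = 1.3959.
h = 110.6 / (2·1.3959) = 39.61 m.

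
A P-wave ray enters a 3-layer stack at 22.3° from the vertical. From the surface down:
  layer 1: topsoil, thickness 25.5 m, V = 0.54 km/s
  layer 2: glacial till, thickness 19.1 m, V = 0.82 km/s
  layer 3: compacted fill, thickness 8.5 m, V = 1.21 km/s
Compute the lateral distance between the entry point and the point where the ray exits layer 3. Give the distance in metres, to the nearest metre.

38 m

Ray parameter p = sin 22.3° / 0.54 km/s = 7.0270e-01 s/km.
Layer 1: θ = 22.30°; offset = 25.5·tan 22.30° = 10.458 m.
Layer 2: sin θ = p·0.82 = 0.5762 → θ = 35.18°; offset = 19.1·tan 35.18° = 13.466 m.
Layer 3: sin θ = p·1.21 = 0.8503 → θ = 58.24°; offset = 8.5·tan 58.24° = 13.731 m.
Summing the layer offsets gives 37.655 m.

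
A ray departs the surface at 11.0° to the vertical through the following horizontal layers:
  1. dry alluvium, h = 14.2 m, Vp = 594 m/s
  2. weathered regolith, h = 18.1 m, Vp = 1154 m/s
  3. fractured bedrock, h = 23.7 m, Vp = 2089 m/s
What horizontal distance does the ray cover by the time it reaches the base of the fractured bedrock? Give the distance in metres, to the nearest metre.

Ray parameter p = sin 11.0° / 594 m/s = 3.2123e-04 s/m.
Layer 1: θ = 11.00°; offset = 14.2·tan 11.00° = 2.760 m.
Layer 2: sin θ = p·1154 = 0.3707 → θ = 21.76°; offset = 18.1·tan 21.76° = 7.224 m.
Layer 3: sin θ = p·2089 = 0.6710 → θ = 42.15°; offset = 23.7·tan 42.15° = 21.450 m.
Summing the layer offsets gives 31.435 m.

31 m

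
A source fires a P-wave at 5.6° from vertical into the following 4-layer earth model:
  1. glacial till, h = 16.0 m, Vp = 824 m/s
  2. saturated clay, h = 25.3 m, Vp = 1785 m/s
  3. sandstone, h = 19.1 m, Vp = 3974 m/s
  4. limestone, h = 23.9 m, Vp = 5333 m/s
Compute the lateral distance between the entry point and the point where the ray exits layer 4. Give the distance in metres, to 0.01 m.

p = sin θ₁/V₁ = sin 5.6°/824 = 1.1843e-04 s/m is conserved through the stack.
Layer 1: θ = 5.60°; offset = 16.0·tan 5.60° = 1.5688 m.
Layer 2: sin θ = p·1785 = 0.2114 → θ = 12.20°; offset = 25.3·tan 12.20° = 5.4718 m.
Layer 3: sin θ = p·3974 = 0.4706 → θ = 28.07°; offset = 19.1·tan 28.07° = 10.1877 m.
Layer 4: sin θ = p·5333 = 0.6316 → θ = 39.17°; offset = 23.9·tan 39.17° = 19.4685 m.
Total horizontal offset = 36.6968 m.

36.70 m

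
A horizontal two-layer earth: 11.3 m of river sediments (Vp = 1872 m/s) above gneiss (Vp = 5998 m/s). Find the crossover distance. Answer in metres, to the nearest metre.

θ_c = arcsin(1872/5998) = 18.19°, so cos θ_c = 0.9500 and tᵢ = 2h cos θ_c/V₁ = 0.0115 s.
At crossover x/V₁ = x/V₂ + tᵢ ⇒ x = tᵢ/(1/V₁ − 1/V₂) = 0.01147/(5.3419e-04 − 1.6672e-04) = 31.21 m.

31 m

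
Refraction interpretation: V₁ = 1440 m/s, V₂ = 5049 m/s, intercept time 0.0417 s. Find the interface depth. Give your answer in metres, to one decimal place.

θ_c = arcsin(1440/5049) = 16.57°; cos θ_c = 0.9585.
tᵢ = 2h cos θ_c/V₁ ⇒ h = tᵢ·V₁/(2 cos θ_c) = 0.0417·1440/(2·0.9585) = 31.33 m.

31.3 m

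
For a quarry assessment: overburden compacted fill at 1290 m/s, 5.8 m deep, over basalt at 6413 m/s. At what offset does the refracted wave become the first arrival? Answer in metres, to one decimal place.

x_cross = 2h·√((V₂+V₁)/(V₂−V₁)).
(V₂+V₁)/(V₂−V₁) = (6413+1290)/(6413−1290) = 1.5036; √ = 1.2262.
x_cross = 2·5.8·1.2262 = 14.22 m.

14.2 m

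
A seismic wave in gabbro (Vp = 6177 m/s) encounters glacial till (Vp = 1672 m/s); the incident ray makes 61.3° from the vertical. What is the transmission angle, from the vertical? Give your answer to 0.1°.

Snell's law: sin θ₂ = (V₂/V₁)·sin θ₁ = (1672/6177)·sin 61.3° = 0.2374.
θ₂ = arcsin 0.2374 = 13.73° from the normal.

13.7°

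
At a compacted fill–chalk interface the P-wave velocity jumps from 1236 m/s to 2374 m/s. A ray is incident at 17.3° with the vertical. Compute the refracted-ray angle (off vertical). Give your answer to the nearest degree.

35°

sin θ₁/V₁ = sin θ₂/V₂ ⇒ sin θ₂ = 2374·sin 17.3°/1236 = 2374·0.2974/1236 = 0.5712.
θ₂ = arcsin 0.5712 = 34.83° from the normal.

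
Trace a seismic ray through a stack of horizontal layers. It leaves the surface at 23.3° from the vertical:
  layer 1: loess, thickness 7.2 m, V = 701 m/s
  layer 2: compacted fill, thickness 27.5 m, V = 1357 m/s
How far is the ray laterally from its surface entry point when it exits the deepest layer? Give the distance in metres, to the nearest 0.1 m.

35.8 m

Apply Snell's law at each interface; in layer i the horizontal offset is hᵢ·tan θᵢ.
Layer 1: θ = 23.30°; offset = 7.2·tan 23.30° = 3.101 m.
Layer 2: sin θ = 1357·sin 23.3°/701 = 0.7657, θ = 49.97°; offset = 27.5·tan 49.97° = 32.738 m.
Summing the layer offsets gives 35.838 m.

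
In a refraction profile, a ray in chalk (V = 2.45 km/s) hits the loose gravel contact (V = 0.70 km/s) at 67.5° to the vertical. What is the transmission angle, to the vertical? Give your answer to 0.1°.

15.3°

sin θ₁/V₁ = sin θ₂/V₂ ⇒ sin θ₂ = 0.70·sin 67.5°/2.45 = 0.70·0.9239/2.45 = 0.2640.
θ₂ = sin⁻¹(0.2640) = 15.31° (from vertical).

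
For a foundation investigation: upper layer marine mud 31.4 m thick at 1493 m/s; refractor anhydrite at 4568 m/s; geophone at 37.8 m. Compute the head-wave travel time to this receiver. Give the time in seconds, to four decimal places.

0.0480 s

t = x/V₂ + 2h·√(V₂²−V₁²)/(V₁V₂).
√(V₂²−V₁²) = √(4568²−1493²) = 4317.1 m/s; delay term = 2·31.4·4317.1/(1493·4568) = 0.03975 s.
t = 37.8/4568 + 0.03975 = 0.04803 s.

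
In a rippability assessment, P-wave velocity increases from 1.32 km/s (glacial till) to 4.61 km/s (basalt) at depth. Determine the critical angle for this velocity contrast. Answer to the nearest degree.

17°

At critical incidence the refracted ray runs along the interface (θ₂ = 90°), so sin θ_c = V₁/V₂.
θ_c = arcsin(1.32/4.61) = arcsin 0.2863 = 16.64°.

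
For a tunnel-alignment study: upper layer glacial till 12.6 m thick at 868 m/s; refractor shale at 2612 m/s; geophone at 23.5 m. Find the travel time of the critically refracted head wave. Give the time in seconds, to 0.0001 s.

t = x/V₂ + 2h·√(V₂²−V₁²)/(V₁V₂).
√(V₂²−V₁²) = √(2612²−868²) = 2463.6 m/s; delay term = 2·12.6·2463.6/(868·2612) = 0.02738 s.
t = 23.5/2612 + 0.02738 = 0.03638 s.

0.0364 s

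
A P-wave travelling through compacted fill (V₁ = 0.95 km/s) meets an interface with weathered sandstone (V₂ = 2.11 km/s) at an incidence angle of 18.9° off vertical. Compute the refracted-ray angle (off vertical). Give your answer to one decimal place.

sin θ₁/V₁ = sin θ₂/V₂ ⇒ sin θ₂ = 2.11·sin 18.9°/0.95 = 2.11·0.3239/0.95 = 0.7194.
θ₂ = arcsin 0.7194 = 46.01° from the normal.

46.0°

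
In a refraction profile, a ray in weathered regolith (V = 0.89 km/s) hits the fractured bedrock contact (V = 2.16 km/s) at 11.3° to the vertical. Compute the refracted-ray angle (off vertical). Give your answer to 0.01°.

sin θ₁/V₁ = sin θ₂/V₂ ⇒ sin θ₂ = 2.16·sin 11.3°/0.89 = 2.16·0.1959/0.89 = 0.4756.
θ₂ = sin⁻¹(0.4756) = 28.40° (from vertical).

28.40°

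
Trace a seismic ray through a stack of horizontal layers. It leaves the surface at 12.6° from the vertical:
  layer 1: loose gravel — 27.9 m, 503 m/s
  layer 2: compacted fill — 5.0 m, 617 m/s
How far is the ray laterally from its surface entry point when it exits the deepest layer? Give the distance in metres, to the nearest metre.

8 m

Apply Snell's law at each interface; in layer i the horizontal offset is hᵢ·tan θᵢ.
Layer 1: θ = 12.60°; offset = 27.9·tan 12.60° = 6.236 m.
Layer 2: sin θ = 617·sin 12.6°/503 = 0.2676, θ = 15.52°; offset = 5.0·tan 15.52° = 1.389 m.
Total horizontal offset = 7.625 m.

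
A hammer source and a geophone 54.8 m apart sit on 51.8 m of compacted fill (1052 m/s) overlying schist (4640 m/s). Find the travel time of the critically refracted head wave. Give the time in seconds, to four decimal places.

0.1077 s

θ_c = arcsin(V₁/V₂) = arcsin(1052/4640) = 13.10°, cos θ_c = 0.9740.
Intercept time tᵢ = 2h cos θ_c / V₁ = 2·51.8·0.9740/1052 = 0.09591 s.
t = x/V₂ + tᵢ = 54.8/4640 + 0.09591 = 0.10772 s.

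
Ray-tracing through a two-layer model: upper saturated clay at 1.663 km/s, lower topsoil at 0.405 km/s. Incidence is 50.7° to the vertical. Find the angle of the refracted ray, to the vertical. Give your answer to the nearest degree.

11°

sin θ₁/V₁ = sin θ₂/V₂ ⇒ sin θ₂ = 0.405·sin 50.7°/1.663 = 0.405·0.7738/1.663 = 0.1885.
θ₂ = arcsin 0.1885 = 10.86° from the normal.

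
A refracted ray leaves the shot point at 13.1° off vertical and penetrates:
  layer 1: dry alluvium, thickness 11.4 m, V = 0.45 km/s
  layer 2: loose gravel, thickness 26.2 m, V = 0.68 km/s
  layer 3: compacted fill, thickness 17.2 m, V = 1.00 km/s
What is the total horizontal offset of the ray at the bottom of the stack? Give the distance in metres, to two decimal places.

Ray parameter p = sin 13.1° / 0.45 km/s = 5.0367e-01 s/km.
Layer 1: θ = 13.10°; offset = 11.4·tan 13.10° = 2.6529 m.
Layer 2: sin θ = p·0.68 = 0.3425 → θ = 20.03°; offset = 26.2·tan 20.03° = 9.5510 m.
Layer 3: sin θ = p·1.00 = 0.5037 → θ = 30.24°; offset = 17.2·tan 30.24° = 10.0280 m.
Summing the layer offsets gives 22.2318 m.

22.23 m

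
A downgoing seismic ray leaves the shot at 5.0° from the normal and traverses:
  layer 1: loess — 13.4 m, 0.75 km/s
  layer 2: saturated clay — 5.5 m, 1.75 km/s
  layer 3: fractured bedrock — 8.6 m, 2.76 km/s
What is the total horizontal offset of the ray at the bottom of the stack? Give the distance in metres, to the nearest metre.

Ray parameter p = sin 5.0° / 0.75 km/s = 1.1621e-01 s/km.
Layer 1: θ = 5.00°; offset = 13.4·tan 5.00° = 1.172 m.
Layer 2: sin θ = p·1.75 = 0.2034 → θ = 11.73°; offset = 5.5·tan 11.73° = 1.142 m.
Layer 3: sin θ = p·2.76 = 0.3207 → θ = 18.71°; offset = 8.6·tan 18.71° = 2.912 m.
Summing the layer offsets gives 5.227 m.

5 m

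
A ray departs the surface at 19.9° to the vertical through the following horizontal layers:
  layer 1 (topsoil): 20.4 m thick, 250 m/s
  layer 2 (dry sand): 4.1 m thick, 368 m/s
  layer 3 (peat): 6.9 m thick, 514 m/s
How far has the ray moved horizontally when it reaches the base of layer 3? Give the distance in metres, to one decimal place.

16.5 m

Apply Snell's law at each interface; in layer i the horizontal offset is hᵢ·tan θᵢ.
Layer 1: θ = 19.90°; offset = 20.4·tan 19.90° = 7.385 m.
Layer 2: sin θ = 368·sin 19.9°/250 = 0.5010, θ = 30.07°; offset = 4.1·tan 30.07° = 2.374 m.
Layer 3: sin θ = 514·sin 19.9°/250 = 0.6998, θ = 44.41°; offset = 6.9·tan 44.41° = 6.760 m.
Total horizontal offset = 16.518 m.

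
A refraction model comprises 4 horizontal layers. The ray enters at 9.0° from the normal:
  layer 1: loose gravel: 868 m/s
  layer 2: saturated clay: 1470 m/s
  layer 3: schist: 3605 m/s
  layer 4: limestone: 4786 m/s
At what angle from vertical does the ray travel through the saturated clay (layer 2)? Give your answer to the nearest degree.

15°

Snell's law across each interface conserves sin θ / V, so sin θ_2 = V_2·sin θ₁/V₁.
sin θ_2 = 1470 × sin 9.0° / 868 = 0.2649.
θ_2 = arcsin 0.2649 = 15.36°.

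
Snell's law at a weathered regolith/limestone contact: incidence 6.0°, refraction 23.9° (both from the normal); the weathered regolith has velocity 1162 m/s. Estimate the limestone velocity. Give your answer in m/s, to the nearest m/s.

4504 m/s

Snell's law: sin 6.0°/V₁ = sin 23.9°/V₂.
V₂ = V₁·sin 23.9°/sin 6.0° = 1162 × 3.8759 = 4503.79 m/s.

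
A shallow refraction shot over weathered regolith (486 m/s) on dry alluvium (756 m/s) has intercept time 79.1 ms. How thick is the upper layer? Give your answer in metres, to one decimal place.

25.1 m

θ_c = arcsin(486/756) = 40.01°; cos θ_c = 0.7660.
tᵢ = 2h cos θ_c/V₁ ⇒ h = tᵢ·V₁/(2 cos θ_c) = 0.0791·486/(2·0.7660) = 25.09 m.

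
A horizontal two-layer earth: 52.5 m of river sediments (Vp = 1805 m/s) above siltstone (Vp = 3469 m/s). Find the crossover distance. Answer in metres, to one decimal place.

x_cross = 2h·√((V₂+V₁)/(V₂−V₁)).
(V₂+V₁)/(V₂−V₁) = (3469+1805)/(3469−1805) = 3.1695; √ = 1.7803.
x_cross = 2·52.5·1.7803 = 186.93 m.

186.9 m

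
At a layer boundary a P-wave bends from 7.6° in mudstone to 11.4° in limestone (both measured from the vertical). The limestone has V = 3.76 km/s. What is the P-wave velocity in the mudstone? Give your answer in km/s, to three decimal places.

2.516 km/s

Snell's law: sin 7.6°/V₁ = sin 11.4°/V₂.
V₁ = V₂·sin 7.6°/sin 11.4° = 3.76 × 0.6691 = 2.516 km/s.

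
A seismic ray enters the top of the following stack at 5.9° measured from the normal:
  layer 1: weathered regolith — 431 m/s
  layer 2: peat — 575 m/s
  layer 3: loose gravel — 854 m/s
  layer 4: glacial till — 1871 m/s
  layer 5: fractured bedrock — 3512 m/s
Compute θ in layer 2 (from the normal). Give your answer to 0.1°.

Snell's law across each interface conserves sin θ / V, so sin θ_2 = V_2·sin θ₁/V₁.
sin θ_2 = 575 × sin 5.9° / 431 = 0.1371.
θ_2 = arcsin 0.1371 = 7.88°.

7.9°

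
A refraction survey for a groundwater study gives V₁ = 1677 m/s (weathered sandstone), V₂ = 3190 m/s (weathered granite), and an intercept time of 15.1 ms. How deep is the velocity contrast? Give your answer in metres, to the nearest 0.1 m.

h = tᵢ·V₁·V₂ / (2·√(V₂²−V₁²)).
√(V₂²−V₁²) = √(3190² − 1677²) = 2713.6 m/s.
h = 0.0151 s × 1677 × 3190 / (2 × 2713.6) = 14.88 m.

14.9 m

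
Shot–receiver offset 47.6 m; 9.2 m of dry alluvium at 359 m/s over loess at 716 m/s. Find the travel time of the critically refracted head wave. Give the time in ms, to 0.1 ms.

110.8 ms

t = x/V₂ + 2h·√(V₂²−V₁²)/(V₁V₂).
√(V₂²−V₁²) = √(716²−359²) = 619.5 m/s; delay term = 2·9.2·619.5/(359·716) = 0.04435 s.
t = 47.6/716 + 0.04435 = 0.11083 s.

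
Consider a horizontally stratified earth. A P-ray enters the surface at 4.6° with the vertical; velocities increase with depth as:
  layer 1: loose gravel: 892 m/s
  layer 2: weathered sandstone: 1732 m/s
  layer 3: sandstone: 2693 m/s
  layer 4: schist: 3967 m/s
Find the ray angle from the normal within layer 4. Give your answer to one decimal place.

Snell's law across each interface conserves sin θ / V, so sin θ_4 = V_4·sin θ₁/V₁.
sin θ_4 = 3967 × sin 4.6° / 892 = 0.3567.
θ_4 = arcsin 0.3567 = 20.90°.

20.9°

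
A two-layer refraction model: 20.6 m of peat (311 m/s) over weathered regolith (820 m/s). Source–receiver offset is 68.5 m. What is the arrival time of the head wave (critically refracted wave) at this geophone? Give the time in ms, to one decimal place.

206.1 ms

θ_c = arcsin(V₁/V₂) = arcsin(311/820) = 22.29°, cos θ_c = 0.9253.
Intercept time tᵢ = 2h cos θ_c / V₁ = 2·20.6·0.9253/311 = 0.12258 s.
t = x/V₂ + tᵢ = 68.5/820 + 0.12258 = 0.20611 s.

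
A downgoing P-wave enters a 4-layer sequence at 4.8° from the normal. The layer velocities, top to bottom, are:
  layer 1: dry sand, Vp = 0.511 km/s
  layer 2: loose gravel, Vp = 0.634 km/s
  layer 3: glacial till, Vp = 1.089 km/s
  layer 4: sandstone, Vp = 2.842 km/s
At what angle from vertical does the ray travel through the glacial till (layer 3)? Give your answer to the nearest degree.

Snell's law across each interface conserves sin θ / V, so sin θ_3 = V_3·sin θ₁/V₁.
sin θ_3 = 1.089 × sin 4.8° / 0.511 = 0.1783.
θ_3 = arcsin 0.1783 = 10.27°.

10°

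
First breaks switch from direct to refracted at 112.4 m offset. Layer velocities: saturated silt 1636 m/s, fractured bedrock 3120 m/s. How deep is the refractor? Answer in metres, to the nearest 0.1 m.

x_cross = 2h·√((V₂+V₁)/(V₂−V₁)) → h = x_cross / (2·√((V₂+V₁)/(V₂−V₁))).
√((V₂+V₁)/(V₂−V₁)) = √((3120+1636)/(3120−1636)) = 1.7902.
h = 112.4 / (2·1.7902) = 31.39 m.

31.4 m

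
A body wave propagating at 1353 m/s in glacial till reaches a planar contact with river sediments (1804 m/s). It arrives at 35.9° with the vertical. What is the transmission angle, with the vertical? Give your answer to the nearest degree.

sin θ₁/V₁ = sin θ₂/V₂ ⇒ sin θ₂ = 1804·sin 35.9°/1353 = 1804·0.5864/1353 = 0.7818.
θ₂ = arcsin 0.7818 = 51.43° from the normal.

51°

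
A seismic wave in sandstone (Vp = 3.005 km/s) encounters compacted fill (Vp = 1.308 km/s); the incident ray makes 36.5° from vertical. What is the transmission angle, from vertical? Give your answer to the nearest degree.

15°

Snell's law: sin θ₂ = (V₂/V₁)·sin θ₁ = (1.308/3.005)·sin 36.5° = 0.2589.
θ₂ = arcsin 0.2589 = 15.01° from the normal.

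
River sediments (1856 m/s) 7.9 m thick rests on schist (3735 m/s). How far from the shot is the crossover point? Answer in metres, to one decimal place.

θ_c = arcsin(1856/3735) = 29.80°, so cos θ_c = 0.8678 and tᵢ = 2h cos θ_c/V₁ = 0.0074 s.
At crossover x/V₁ = x/V₂ + tᵢ ⇒ x = tᵢ/(1/V₁ − 1/V₂) = 0.00739/(5.3879e-04 − 2.6774e-04) = 27.25 m.

27.3 m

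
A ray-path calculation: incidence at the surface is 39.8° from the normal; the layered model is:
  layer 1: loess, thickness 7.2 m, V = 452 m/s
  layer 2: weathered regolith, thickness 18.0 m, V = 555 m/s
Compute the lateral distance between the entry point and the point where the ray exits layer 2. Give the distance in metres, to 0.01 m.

p = sin θ₁/V₁ = sin 39.8°/452 = 1.4162e-03 s/m is conserved through the stack.
Layer 1: θ = 39.80°; offset = 7.2·tan 39.80° = 5.9988 m.
Layer 2: sin θ = p·555 = 0.7860 → θ = 51.81°; offset = 18.0·tan 51.81° = 22.8829 m.
Total horizontal offset = 28.8818 m.

28.88 m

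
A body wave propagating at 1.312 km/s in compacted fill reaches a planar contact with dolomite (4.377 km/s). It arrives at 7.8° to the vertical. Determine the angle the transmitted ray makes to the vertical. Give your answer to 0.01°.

sin θ₁/V₁ = sin θ₂/V₂ ⇒ sin θ₂ = 4.377·sin 7.8°/1.312 = 4.377·0.1357/1.312 = 0.4528.
θ₂ = sin⁻¹(0.4528) = 26.92° (from vertical).

26.92°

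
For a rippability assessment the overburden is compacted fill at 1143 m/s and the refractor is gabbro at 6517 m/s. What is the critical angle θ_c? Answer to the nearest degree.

10°

At critical incidence the refracted ray runs along the interface (θ₂ = 90°), so sin θ_c = V₁/V₂.
θ_c = arcsin(1143/6517) = arcsin 0.1754 = 10.10°.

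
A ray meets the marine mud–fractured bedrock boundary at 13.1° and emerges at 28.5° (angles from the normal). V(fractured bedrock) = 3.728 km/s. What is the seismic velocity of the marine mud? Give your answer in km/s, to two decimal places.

1.77 km/s

Snell's law: sin 13.1°/V₁ = sin 28.5°/V₂.
V₁ = V₂·sin 13.1°/sin 28.5° = 3.728 × 0.4750 = 1.77 km/s.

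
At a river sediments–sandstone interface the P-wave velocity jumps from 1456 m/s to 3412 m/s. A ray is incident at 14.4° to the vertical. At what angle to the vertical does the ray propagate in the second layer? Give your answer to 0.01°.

Snell's law: sin θ₂ = (V₂/V₁)·sin θ₁ = (3412/1456)·sin 14.4° = 0.5828.
θ₂ = arcsin 0.5828 = 35.65° from the normal.

35.65°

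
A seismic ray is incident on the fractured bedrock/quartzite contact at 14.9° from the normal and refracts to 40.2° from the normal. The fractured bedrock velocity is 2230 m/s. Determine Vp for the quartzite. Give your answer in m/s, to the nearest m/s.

Snell's law: sin 14.9°/V₁ = sin 40.2°/V₂.
V₂ = V₁·sin 40.2°/sin 14.9° = 2230 × 2.5102 = 5597.77 m/s.

5598 m/s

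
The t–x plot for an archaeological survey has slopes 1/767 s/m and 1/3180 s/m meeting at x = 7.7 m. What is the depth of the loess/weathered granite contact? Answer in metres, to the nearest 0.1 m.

3.0 m

x_cross = 2h·√((V₂+V₁)/(V₂−V₁)) → h = x_cross / (2·√((V₂+V₁)/(V₂−V₁))).
√((V₂+V₁)/(V₂−V₁)) = √((3180+767)/(3180−767)) = 1.2790.
h = 7.7 / (2·1.2790) = 3.01 m.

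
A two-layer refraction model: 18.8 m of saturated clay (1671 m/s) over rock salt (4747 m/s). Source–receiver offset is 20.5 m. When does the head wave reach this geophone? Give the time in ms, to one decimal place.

θ_c = arcsin(V₁/V₂) = arcsin(1671/4747) = 20.61°, cos θ_c = 0.9360.
Intercept time tᵢ = 2h cos θ_c / V₁ = 2·18.8·0.9360/1671 = 0.02106 s.
t = x/V₂ + tᵢ = 20.5/4747 + 0.02106 = 0.02538 s.

25.4 ms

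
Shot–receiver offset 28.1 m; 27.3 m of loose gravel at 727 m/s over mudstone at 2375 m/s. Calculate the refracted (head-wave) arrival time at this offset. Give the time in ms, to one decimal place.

t = x/V₂ + 2h·√(V₂²−V₁²)/(V₁V₂).
√(V₂²−V₁²) = √(2375²−727²) = 2261.0 m/s; delay term = 2·27.3·2261.0/(727·2375) = 0.07150 s.
t = 28.1/2375 + 0.07150 = 0.08333 s.

83.3 ms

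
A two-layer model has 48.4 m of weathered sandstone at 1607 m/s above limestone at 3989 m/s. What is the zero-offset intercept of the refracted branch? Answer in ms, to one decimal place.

θ_c = arcsin(V₁/V₂) = arcsin(1607/3989) = 23.76°; cos θ_c = 0.9153.
tᵢ = 2h·cos θ_c / V₁ = 2·48.4·0.9153 / 1607 = 0.05513 s.

55.1 ms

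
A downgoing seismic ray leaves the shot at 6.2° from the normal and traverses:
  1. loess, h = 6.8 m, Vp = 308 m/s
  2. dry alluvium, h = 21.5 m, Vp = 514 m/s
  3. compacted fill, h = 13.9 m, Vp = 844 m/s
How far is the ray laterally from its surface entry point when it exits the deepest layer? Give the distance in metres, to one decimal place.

9.0 m

p = sin θ₁/V₁ = sin 6.2°/308 = 3.5065e-04 s/m is conserved through the stack.
Layer 1: θ = 6.20°; offset = 6.8·tan 6.20° = 0.739 m.
Layer 2: sin θ = p·514 = 0.1802 → θ = 10.38°; offset = 21.5·tan 10.38° = 3.940 m.
Layer 3: sin θ = p·844 = 0.2959 → θ = 17.21°; offset = 13.9·tan 17.21° = 4.307 m.
Summing the layer offsets gives 8.985 m.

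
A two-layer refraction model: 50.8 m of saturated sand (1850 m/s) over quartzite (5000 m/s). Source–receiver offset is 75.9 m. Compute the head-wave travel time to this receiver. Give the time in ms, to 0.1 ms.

θ_c = arcsin(V₁/V₂) = arcsin(1850/5000) = 21.72°, cos θ_c = 0.9290.
Intercept time tᵢ = 2h cos θ_c / V₁ = 2·50.8·0.9290/1850 = 0.05102 s.
t = x/V₂ + tᵢ = 75.9/5000 + 0.05102 = 0.06620 s.

66.2 ms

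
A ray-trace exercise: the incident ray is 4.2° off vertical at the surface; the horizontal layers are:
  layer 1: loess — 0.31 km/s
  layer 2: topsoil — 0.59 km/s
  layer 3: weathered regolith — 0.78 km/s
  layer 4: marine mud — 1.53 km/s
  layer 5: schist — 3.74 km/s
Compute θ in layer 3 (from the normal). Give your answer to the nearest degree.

11°

Ray parameter p = sin 4.2° / 0.31 = 2.3625e-01 s/km.
sin θ_3 = p·V_3 = 2.3625e-01 × 0.78 = 0.1843.
θ_3 = 10.62° from the vertical.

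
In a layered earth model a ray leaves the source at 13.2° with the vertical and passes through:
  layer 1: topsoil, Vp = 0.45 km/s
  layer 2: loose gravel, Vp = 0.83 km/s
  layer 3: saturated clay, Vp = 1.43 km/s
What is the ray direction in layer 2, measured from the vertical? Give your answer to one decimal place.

Snell's law across each interface conserves sin θ / V, so sin θ_2 = V_2·sin θ₁/V₁.
sin θ_2 = 0.83 × sin 13.2° / 0.45 = 0.4212.
θ_2 = 24.91° from the vertical.

24.9°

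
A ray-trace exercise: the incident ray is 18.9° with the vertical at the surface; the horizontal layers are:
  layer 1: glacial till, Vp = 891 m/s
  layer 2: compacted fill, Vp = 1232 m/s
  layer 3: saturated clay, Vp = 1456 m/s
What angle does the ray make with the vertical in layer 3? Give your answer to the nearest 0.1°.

32.0°

Ray parameter p = sin 18.9° / 891 = 3.6354e-04 s/m.
sin θ_3 = p·V_3 = 3.6354e-04 × 1456 = 0.5293.
θ_3 = 31.96° from the vertical.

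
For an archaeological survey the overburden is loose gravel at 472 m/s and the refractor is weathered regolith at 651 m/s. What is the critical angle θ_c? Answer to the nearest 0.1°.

46.5°

Critical incidence: sin θ_c = V₁/V₂ = 472/651 = 0.7250.
θ_c = arcsin 0.7250 = 46.47°.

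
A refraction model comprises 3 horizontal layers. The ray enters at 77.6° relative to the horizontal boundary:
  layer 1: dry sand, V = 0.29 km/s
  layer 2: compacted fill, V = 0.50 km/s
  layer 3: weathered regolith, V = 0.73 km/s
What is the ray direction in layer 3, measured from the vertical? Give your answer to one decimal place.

32.7°

From the normal: θ₁ = 90° − 77.6° = 12.4°.
Snell's law across each interface conserves sin θ / V, so sin θ_3 = V_3·sin θ₁/V₁.
sin θ_3 = 0.73 × sin 12.4° / 0.29 = 0.5405.
θ_3 = arcsin 0.5405 = 32.72°.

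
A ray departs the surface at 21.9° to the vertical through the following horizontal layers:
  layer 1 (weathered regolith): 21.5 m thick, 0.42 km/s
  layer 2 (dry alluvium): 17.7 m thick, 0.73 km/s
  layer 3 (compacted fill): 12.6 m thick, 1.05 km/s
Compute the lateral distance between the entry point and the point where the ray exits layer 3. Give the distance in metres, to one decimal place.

56.2 m

p = sin θ₁/V₁ = sin 21.9°/0.42 = 8.8807e-01 s/km is conserved through the stack.
Layer 1: θ = 21.90°; offset = 21.5·tan 21.90° = 8.643 m.
Layer 2: sin θ = p·0.73 = 0.6483 → θ = 40.41°; offset = 17.7·tan 40.41° = 15.071 m.
Layer 3: sin θ = p·1.05 = 0.9325 → θ = 68.82°; offset = 12.6·tan 68.82° = 32.524 m.
Summing the layer offsets gives 56.237 m.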